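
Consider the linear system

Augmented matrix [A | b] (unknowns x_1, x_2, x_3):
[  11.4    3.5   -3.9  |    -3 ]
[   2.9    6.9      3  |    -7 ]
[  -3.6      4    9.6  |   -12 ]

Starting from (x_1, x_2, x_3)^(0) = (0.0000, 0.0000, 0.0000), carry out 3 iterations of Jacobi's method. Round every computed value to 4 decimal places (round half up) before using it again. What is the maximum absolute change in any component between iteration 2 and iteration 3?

Iteration 1:
  x_1 = (-3 - (3.5)·0.0000 - (-3.9)·0.0000) / (11.4) = -0.2632
  x_2 = (-7 - (2.9)·0.0000 - (3)·0.0000) / (6.9) = -1.0145
  x_3 = (-12 - (-3.6)·0.0000 - (4)·0.0000) / (9.6) = -1.2500
Iteration 2:
  x_1 = (-3 - (3.5)·-1.0145 - (-3.9)·-1.2500) / (11.4) = -0.3793
  x_2 = (-7 - (2.9)·-0.2632 - (3)·-1.2500) / (6.9) = -0.3604
  x_3 = (-12 - (-3.6)·-0.2632 - (4)·-1.0145) / (9.6) = -0.9260
Iteration 3:
  x_1 = (-3 - (3.5)·-0.3604 - (-3.9)·-0.9260) / (11.4) = -0.4693
  x_2 = (-7 - (2.9)·-0.3793 - (3)·-0.9260) / (6.9) = -0.4525
  x_3 = (-12 - (-3.6)·-0.3793 - (4)·-0.3604) / (9.6) = -1.2421
Change: (-0.0900, -0.0921, -0.3161) → max |·| = 0.3161

0.3161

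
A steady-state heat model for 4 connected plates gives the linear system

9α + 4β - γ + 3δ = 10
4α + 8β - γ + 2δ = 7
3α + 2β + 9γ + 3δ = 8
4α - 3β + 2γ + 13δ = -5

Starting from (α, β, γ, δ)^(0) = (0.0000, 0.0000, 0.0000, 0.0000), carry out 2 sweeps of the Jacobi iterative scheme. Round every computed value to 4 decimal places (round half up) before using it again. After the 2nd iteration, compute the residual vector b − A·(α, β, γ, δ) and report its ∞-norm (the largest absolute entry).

Iteration 1:
  α = (10 - (4)·0.0000 - (-1)·0.0000 - (3)·0.0000) / (9) = 1.1111
  β = (7 - (4)·0.0000 - (-1)·0.0000 - (2)·0.0000) / (8) = 0.8750
  γ = (8 - (3)·0.0000 - (2)·0.0000 - (3)·0.0000) / (9) = 0.8889
  δ = (-5 - (4)·0.0000 - (-3)·0.0000 - (2)·0.0000) / (13) = -0.3846
Iteration 2:
  α = (10 - (4)·0.8750 - (-1)·0.8889 - (3)·-0.3846) / (9) = 0.9492
  β = (7 - (4)·1.1111 - (-1)·0.8889 - (2)·-0.3846) / (8) = 0.5267
  γ = (8 - (3)·1.1111 - (2)·0.8750 - (3)·-0.3846) / (9) = 0.4523
  δ = (-5 - (4)·1.1111 - (-3)·0.8750 - (2)·0.8889) / (13) = -0.6613
Residual b − A·x = (1.7866, 0.7645, 2.0122, 0.4756); ∞-norm = 2.0122

2.0122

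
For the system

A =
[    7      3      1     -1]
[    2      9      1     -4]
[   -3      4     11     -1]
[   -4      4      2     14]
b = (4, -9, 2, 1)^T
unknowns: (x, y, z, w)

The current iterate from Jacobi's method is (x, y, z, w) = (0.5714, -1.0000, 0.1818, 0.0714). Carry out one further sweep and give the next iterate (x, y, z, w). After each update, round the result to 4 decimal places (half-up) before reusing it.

One sweep:
  x = (4 - (3)·-1.0000 - (1)·0.1818 - (-1)·0.0714) / (7) = 0.9842
  y = (-9 - (2)·0.5714 - (1)·0.1818 - (-4)·0.0714) / (9) = -1.1154
  z = (2 - (-3)·0.5714 - (4)·-1.0000 - (-1)·0.0714) / (11) = 0.7078
  w = (1 - (-4)·0.5714 - (4)·-1.0000 - (2)·0.1818) / (14) = 0.4944

(0.9842, -1.1154, 0.7078, 0.4944)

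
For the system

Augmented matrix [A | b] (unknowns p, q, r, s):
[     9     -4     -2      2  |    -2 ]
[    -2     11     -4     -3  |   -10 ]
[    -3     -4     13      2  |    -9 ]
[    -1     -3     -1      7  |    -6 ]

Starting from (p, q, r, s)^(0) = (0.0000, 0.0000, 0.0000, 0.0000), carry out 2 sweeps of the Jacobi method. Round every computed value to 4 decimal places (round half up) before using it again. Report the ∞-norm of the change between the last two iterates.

Iteration 1:
  p = (-2 - (-4)·0.0000 - (-2)·0.0000 - (2)·0.0000) / (9) = -0.2222
  q = (-10 - (-2)·0.0000 - (-4)·0.0000 - (-3)·0.0000) / (11) = -0.9091
  r = (-9 - (-3)·0.0000 - (-4)·0.0000 - (2)·0.0000) / (13) = -0.6923
  s = (-6 - (-1)·0.0000 - (-3)·0.0000 - (-1)·0.0000) / (7) = -0.8571
Iteration 2:
  p = (-2 - (-4)·-0.9091 - (-2)·-0.6923 - (2)·-0.8571) / (9) = -0.5896
  q = (-10 - (-2)·-0.2222 - (-4)·-0.6923 - (-3)·-0.8571) / (11) = -1.4350
  r = (-9 - (-3)·-0.2222 - (-4)·-0.9091 - (2)·-0.8571) / (13) = -0.8914
  s = (-6 - (-1)·-0.2222 - (-3)·-0.9091 - (-1)·-0.6923) / (7) = -1.3774
Change: (-0.3674, -0.5259, -0.1991, -0.5203) → max |·| = 0.5259

0.5259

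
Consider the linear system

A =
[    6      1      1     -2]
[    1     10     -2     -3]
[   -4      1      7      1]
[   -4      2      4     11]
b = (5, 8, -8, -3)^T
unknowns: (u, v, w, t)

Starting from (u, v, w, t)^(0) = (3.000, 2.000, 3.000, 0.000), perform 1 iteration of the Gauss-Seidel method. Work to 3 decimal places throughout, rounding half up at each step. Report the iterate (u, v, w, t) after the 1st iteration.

Iteration 1:
  u = (5 - (1)·2.000 - (1)·3.000 - (-2)·0.000) / (6) = 0.000
  v = (8 - (1)·0.000 - (-2)·3.000 - (-3)·0.000) / (10) = 1.400
  w = (-8 - (-4)·0.000 - (1)·1.400 - (1)·0.000) / (7) = -1.343
  t = (-3 - (-4)·0.000 - (2)·1.400 - (4)·-1.343) / (11) = -0.039

(0.000, 1.400, -1.343, -0.039)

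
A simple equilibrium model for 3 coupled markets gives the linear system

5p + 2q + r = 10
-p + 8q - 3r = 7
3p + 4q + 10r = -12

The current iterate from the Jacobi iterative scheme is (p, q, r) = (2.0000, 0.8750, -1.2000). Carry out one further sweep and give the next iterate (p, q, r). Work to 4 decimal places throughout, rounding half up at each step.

(1.8900, 0.6750, -2.1500)

One sweep:
  p = (10 - (2)·0.8750 - (1)·-1.2000) / (5) = 1.8900
  q = (7 - (-1)·2.0000 - (-3)·-1.2000) / (8) = 0.6750
  r = (-12 - (3)·2.0000 - (4)·0.8750) / (10) = -2.1500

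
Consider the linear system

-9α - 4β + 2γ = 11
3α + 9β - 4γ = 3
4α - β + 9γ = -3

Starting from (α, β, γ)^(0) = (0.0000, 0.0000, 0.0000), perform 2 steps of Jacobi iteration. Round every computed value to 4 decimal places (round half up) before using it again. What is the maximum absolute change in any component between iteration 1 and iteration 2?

Iteration 1:
  α = (11 - (-4)·0.0000 - (2)·0.0000) / (-9) = -1.2222
  β = (3 - (3)·0.0000 - (-4)·0.0000) / (9) = 0.3333
  γ = (-3 - (4)·0.0000 - (-1)·0.0000) / (9) = -0.3333
Iteration 2:
  α = (11 - (-4)·0.3333 - (2)·-0.3333) / (-9) = -1.4444
  β = (3 - (3)·-1.2222 - (-4)·-0.3333) / (9) = 0.5926
  γ = (-3 - (4)·-1.2222 - (-1)·0.3333) / (9) = 0.2469
Change: (-0.2222, 0.2593, 0.5802) → max |·| = 0.5802

0.5802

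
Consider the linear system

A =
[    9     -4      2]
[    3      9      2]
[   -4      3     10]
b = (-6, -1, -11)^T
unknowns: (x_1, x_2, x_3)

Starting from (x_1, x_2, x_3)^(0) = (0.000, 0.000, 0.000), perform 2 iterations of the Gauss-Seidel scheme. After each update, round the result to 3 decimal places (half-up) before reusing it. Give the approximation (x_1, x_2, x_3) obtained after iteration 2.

Iteration 1:
  x_1 = (-6 - (-4)·0.000 - (2)·0.000) / (9) = -0.667
  x_2 = (-1 - (3)·-0.667 - (2)·0.000) / (9) = 0.111
  x_3 = (-11 - (-4)·-0.667 - (3)·0.111) / (10) = -1.400
Iteration 2:
  x_1 = (-6 - (-4)·0.111 - (2)·-1.400) / (9) = -0.306
  x_2 = (-1 - (3)·-0.306 - (2)·-1.400) / (9) = 0.302
  x_3 = (-11 - (-4)·-0.306 - (3)·0.302) / (10) = -1.313

(-0.306, 0.302, -1.313)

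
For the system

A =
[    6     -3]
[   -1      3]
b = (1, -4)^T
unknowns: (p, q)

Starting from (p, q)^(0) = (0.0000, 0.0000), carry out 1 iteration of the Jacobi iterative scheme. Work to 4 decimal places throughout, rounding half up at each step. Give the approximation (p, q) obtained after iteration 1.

(0.1667, -1.3333)

Iteration 1:
  p = (1 - (-3)·0.0000) / (6) = 0.1667
  q = (-4 - (-1)·0.0000) / (3) = -1.3333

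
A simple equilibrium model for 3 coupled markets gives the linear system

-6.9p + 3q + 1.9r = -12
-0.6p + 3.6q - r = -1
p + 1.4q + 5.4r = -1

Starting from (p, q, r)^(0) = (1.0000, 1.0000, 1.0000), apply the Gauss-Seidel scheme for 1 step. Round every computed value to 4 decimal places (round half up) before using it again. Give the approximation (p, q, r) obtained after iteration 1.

(2.4493, 0.4082, -0.7446)

Iteration 1:
  p = (-12 - (3)·1.0000 - (1.9)·1.0000) / (-6.9) = 2.4493
  q = (-1 - (-0.6)·2.4493 - (-1)·1.0000) / (3.6) = 0.4082
  r = (-1 - (1)·2.4493 - (1.4)·0.4082) / (5.4) = -0.7446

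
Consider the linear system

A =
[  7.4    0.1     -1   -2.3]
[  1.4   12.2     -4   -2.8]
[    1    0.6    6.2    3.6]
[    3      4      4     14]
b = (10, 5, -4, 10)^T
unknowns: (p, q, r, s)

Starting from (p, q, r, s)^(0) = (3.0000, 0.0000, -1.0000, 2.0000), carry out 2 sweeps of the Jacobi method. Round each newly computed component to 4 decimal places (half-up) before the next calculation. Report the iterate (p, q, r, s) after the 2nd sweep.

(1.1502, -0.4700, -1.1680, 0.9186)

Iteration 1:
  p = (10 - (0.1)·0.0000 - (-1)·-1.0000 - (-2.3)·2.0000) / (7.4) = 1.8378
  q = (5 - (1.4)·3.0000 - (-4)·-1.0000 - (-2.8)·2.0000) / (12.2) = 0.1967
  r = (-4 - (1)·3.0000 - (0.6)·0.0000 - (3.6)·2.0000) / (6.2) = -2.2903
  s = (10 - (3)·3.0000 - (4)·0.0000 - (4)·-1.0000) / (14) = 0.3571
Iteration 2:
  p = (10 - (0.1)·0.1967 - (-1)·-2.2903 - (-2.3)·0.3571) / (7.4) = 1.1502
  q = (5 - (1.4)·1.8378 - (-4)·-2.2903 - (-2.8)·0.3571) / (12.2) = -0.4700
  r = (-4 - (1)·1.8378 - (0.6)·0.1967 - (3.6)·0.3571) / (6.2) = -1.1680
  s = (10 - (3)·1.8378 - (4)·0.1967 - (4)·-2.2903) / (14) = 0.9186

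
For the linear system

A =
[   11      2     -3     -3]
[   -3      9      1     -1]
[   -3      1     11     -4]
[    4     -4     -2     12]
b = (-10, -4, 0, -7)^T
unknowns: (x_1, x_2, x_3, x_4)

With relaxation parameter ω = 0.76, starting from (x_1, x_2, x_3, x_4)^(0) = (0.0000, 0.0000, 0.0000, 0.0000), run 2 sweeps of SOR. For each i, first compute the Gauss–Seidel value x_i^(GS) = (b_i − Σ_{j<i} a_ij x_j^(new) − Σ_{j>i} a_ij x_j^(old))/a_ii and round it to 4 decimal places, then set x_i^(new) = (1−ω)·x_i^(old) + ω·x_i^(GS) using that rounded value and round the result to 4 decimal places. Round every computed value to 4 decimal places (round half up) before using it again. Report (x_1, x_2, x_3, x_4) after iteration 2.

(-0.8936, -0.7129, -0.2756, -0.5313)

Iteration 1:
  x_1: GS value = (-10 - (2)·0.0000 - (-3)·0.0000 - (-3)·0.0000) / (11) = -0.9091;  x_1 ← (1−ω)·0.0000 + ω·-0.9091 = -0.6909
  x_2: GS value = (-4 - (-3)·-0.6909 - (1)·0.0000 - (-1)·0.0000) / (9) = -0.6747;  x_2 ← (1−ω)·0.0000 + ω·-0.6747 = -0.5128
  x_3: GS value = (0 - (-3)·-0.6909 - (1)·-0.5128 - (-4)·0.0000) / (11) = -0.1418;  x_3 ← (1−ω)·0.0000 + ω·-0.1418 = -0.1078
  x_4: GS value = (-7 - (4)·-0.6909 - (-4)·-0.5128 - (-2)·-0.1078) / (12) = -0.5419;  x_4 ← (1−ω)·0.0000 + ω·-0.5419 = -0.4118
Iteration 2:
  x_1: GS value = (-10 - (2)·-0.5128 - (-3)·-0.1078 - (-3)·-0.4118) / (11) = -0.9576;  x_1 ← (1−ω)·-0.6909 + ω·-0.9576 = -0.8936
  x_2: GS value = (-4 - (-3)·-0.8936 - (1)·-0.1078 - (-1)·-0.4118) / (9) = -0.7761;  x_2 ← (1−ω)·-0.5128 + ω·-0.7761 = -0.7129
  x_3: GS value = (0 - (-3)·-0.8936 - (1)·-0.7129 - (-4)·-0.4118) / (11) = -0.3286;  x_3 ← (1−ω)·-0.1078 + ω·-0.3286 = -0.2756
  x_4: GS value = (-7 - (4)·-0.8936 - (-4)·-0.7129 - (-2)·-0.2756) / (12) = -0.5690;  x_4 ← (1−ω)·-0.4118 + ω·-0.5690 = -0.5313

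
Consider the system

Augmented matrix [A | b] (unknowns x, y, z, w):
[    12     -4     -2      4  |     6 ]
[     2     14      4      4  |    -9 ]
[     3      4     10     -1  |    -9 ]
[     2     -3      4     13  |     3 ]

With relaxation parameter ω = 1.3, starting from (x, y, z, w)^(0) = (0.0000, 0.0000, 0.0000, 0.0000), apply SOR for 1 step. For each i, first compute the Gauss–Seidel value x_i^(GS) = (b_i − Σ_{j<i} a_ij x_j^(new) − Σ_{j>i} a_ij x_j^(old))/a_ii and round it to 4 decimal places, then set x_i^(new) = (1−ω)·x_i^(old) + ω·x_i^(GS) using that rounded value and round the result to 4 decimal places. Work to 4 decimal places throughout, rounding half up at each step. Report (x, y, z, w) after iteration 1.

Iteration 1:
  x: GS value = (6 - (-4)·0.0000 - (-2)·0.0000 - (4)·0.0000) / (12) = 0.5000;  x ← (1−ω)·0.0000 + ω·0.5000 = 0.6500
  y: GS value = (-9 - (2)·0.6500 - (4)·0.0000 - (4)·0.0000) / (14) = -0.7357;  y ← (1−ω)·0.0000 + ω·-0.7357 = -0.9564
  z: GS value = (-9 - (3)·0.6500 - (4)·-0.9564 - (-1)·0.0000) / (10) = -0.7124;  z ← (1−ω)·0.0000 + ω·-0.7124 = -0.9261
  w: GS value = (3 - (2)·0.6500 - (-3)·-0.9564 - (4)·-0.9261) / (13) = 0.1950;  w ← (1−ω)·0.0000 + ω·0.1950 = 0.2535

(0.6500, -0.9564, -0.9261, 0.2535)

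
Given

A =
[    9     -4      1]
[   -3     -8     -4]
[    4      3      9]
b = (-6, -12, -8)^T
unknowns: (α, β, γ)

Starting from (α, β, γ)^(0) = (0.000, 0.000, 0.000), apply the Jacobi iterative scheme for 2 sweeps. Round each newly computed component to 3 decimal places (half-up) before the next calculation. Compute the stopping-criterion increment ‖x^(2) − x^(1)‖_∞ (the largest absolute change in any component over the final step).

Iteration 1:
  α = (-6 - (-4)·0.000 - (1)·0.000) / (9) = -0.667
  β = (-12 - (-3)·0.000 - (-4)·0.000) / (-8) = 1.500
  γ = (-8 - (4)·0.000 - (3)·0.000) / (9) = -0.889
Iteration 2:
  α = (-6 - (-4)·1.500 - (1)·-0.889) / (9) = 0.099
  β = (-12 - (-3)·-0.667 - (-4)·-0.889) / (-8) = 2.195
  γ = (-8 - (4)·-0.667 - (3)·1.500) / (9) = -1.092
Change: (0.766, 0.695, -0.203) → max |·| = 0.766

0.766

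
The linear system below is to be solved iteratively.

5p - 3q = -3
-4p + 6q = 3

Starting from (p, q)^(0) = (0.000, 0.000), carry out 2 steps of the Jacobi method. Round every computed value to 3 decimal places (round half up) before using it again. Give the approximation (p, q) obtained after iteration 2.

Iteration 1:
  p = (-3 - (-3)·0.000) / (5) = -0.600
  q = (3 - (-4)·0.000) / (6) = 0.500
Iteration 2:
  p = (-3 - (-3)·0.500) / (5) = -0.300
  q = (3 - (-4)·-0.600) / (6) = 0.100

(-0.300, 0.100)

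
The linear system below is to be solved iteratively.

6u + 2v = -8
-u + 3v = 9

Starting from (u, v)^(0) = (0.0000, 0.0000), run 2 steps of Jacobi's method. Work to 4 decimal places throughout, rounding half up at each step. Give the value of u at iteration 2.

Iteration 1:
  u = (-8 - (2)·0.0000) / (6) = -1.3333
  v = (9 - (-1)·0.0000) / (3) = 3.0000
Iteration 2:
  u = (-8 - (2)·3.0000) / (6) = -2.3333
  v = (9 - (-1)·-1.3333) / (3) = 2.5556

-2.3333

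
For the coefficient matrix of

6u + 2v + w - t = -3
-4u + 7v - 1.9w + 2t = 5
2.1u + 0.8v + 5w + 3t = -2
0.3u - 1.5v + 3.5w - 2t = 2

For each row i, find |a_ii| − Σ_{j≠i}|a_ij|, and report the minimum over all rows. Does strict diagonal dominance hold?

row 1: |6| − (2+1+1) = 2
row 2: |7| − (4+1.9+2) = -0.9
row 3: |5| − (2.1+0.8+3) = -0.9
row 4: |-2| − (0.3+1.5+3.5) = -3.3
minimum over rows = -3.3 → not strictly diagonally dominant

-3.3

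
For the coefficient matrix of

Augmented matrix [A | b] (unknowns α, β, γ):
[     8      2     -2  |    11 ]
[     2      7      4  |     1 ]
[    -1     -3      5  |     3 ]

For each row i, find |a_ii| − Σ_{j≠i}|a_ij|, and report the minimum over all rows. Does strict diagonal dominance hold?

1

row 1: |8| − (2+2) = 4
row 2: |7| − (2+4) = 1
row 3: |5| − (1+3) = 1
minimum over rows = 1 → strictly diagonally dominant (convergence guaranteed)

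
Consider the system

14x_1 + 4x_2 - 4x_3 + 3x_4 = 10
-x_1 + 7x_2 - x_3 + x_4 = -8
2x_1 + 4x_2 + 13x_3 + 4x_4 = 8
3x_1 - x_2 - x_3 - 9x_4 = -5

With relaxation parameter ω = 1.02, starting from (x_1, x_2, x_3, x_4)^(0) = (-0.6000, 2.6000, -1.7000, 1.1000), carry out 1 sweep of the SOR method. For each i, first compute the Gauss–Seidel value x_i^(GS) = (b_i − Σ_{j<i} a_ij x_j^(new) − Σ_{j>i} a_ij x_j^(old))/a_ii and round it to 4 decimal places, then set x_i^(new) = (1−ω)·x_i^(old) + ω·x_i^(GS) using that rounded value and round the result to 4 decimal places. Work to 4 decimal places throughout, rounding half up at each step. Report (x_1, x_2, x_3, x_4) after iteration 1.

(-0.7530, -1.7354, 0.9792, 0.3744)

Iteration 1:
  x_1: GS value = (10 - (4)·2.6000 - (-4)·-1.7000 - (3)·1.1000) / (14) = -0.7500;  x_1 ← (1−ω)·-0.6000 + ω·-0.7500 = -0.7530
  x_2: GS value = (-8 - (-1)·-0.7530 - (-1)·-1.7000 - (1)·1.1000) / (7) = -1.6504;  x_2 ← (1−ω)·2.6000 + ω·-1.6504 = -1.7354
  x_3: GS value = (8 - (2)·-0.7530 - (4)·-1.7354 - (4)·1.1000) / (13) = 0.9267;  x_3 ← (1−ω)·-1.7000 + ω·0.9267 = 0.9792
  x_4: GS value = (-5 - (3)·-0.7530 - (-1)·-1.7354 - (-1)·0.9792) / (-9) = 0.3886;  x_4 ← (1−ω)·1.1000 + ω·0.3886 = 0.3744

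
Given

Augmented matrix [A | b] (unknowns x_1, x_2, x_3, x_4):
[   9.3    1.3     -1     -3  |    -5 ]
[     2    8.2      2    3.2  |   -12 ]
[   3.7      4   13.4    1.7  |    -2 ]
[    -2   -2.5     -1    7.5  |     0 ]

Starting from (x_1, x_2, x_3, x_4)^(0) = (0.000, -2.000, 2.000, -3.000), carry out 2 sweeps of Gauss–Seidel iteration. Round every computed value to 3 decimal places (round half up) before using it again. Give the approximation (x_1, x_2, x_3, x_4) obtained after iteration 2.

(-0.506, -1.364, 0.443, -0.531)

Iteration 1:
  x_1 = (-5 - (1.3)·-2.000 - (-1)·2.000 - (-3)·-3.000) / (9.3) = -1.011
  x_2 = (-12 - (2)·-1.011 - (2)·2.000 - (3.2)·-3.000) / (8.2) = -0.534
  x_3 = (-2 - (3.7)·-1.011 - (4)·-0.534 - (1.7)·-3.000) / (13.4) = 0.670
  x_4 = (0 - (-2)·-1.011 - (-2.5)·-0.534 - (-1)·0.670) / (7.5) = -0.358
Iteration 2:
  x_1 = (-5 - (1.3)·-0.534 - (-1)·0.670 - (-3)·-0.358) / (9.3) = -0.506
  x_2 = (-12 - (2)·-0.506 - (2)·0.670 - (3.2)·-0.358) / (8.2) = -1.364
  x_3 = (-2 - (3.7)·-0.506 - (4)·-1.364 - (1.7)·-0.358) / (13.4) = 0.443
  x_4 = (0 - (-2)·-0.506 - (-2.5)·-1.364 - (-1)·0.443) / (7.5) = -0.531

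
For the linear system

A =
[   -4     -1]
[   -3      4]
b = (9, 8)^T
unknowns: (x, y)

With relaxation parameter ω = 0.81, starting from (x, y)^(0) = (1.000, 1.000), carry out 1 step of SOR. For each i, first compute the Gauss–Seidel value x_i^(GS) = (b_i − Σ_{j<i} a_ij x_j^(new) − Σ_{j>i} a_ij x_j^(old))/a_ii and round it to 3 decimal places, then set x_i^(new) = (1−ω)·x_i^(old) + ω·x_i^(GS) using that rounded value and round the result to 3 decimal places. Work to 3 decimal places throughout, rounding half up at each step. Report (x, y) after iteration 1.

(-1.835, 0.695)

Iteration 1:
  x: GS value = (9 - (-1)·1.000) / (-4) = -2.500;  x ← (1−ω)·1.000 + ω·-2.500 = -1.835
  y: GS value = (8 - (-3)·-1.835) / (4) = 0.624;  y ← (1−ω)·1.000 + ω·0.624 = 0.695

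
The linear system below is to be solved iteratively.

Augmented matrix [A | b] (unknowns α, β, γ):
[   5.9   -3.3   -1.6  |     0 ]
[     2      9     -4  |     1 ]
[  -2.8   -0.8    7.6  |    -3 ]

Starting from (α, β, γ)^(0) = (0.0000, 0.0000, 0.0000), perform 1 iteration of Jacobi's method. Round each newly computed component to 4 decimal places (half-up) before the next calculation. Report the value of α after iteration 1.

Iteration 1:
  α = (0 - (-3.3)·0.0000 - (-1.6)·0.0000) / (5.9) = 0.0000
  β = (1 - (2)·0.0000 - (-4)·0.0000) / (9) = 0.1111
  γ = (-3 - (-2.8)·0.0000 - (-0.8)·0.0000) / (7.6) = -0.3947

0.0000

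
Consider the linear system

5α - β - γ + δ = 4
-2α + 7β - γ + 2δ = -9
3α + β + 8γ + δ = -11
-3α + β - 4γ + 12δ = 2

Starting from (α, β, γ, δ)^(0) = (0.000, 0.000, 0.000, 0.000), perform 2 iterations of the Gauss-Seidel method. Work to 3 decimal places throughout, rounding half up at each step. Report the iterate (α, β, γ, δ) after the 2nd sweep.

Iteration 1:
  α = (4 - (-1)·0.000 - (-1)·0.000 - (1)·0.000) / (5) = 0.800
  β = (-9 - (-2)·0.800 - (-1)·0.000 - (2)·0.000) / (7) = -1.057
  γ = (-11 - (3)·0.800 - (1)·-1.057 - (1)·0.000) / (8) = -1.543
  δ = (2 - (-3)·0.800 - (1)·-1.057 - (-4)·-1.543) / (12) = -0.060
Iteration 2:
  α = (4 - (-1)·-1.057 - (-1)·-1.543 - (1)·-0.060) / (5) = 0.292
  β = (-9 - (-2)·0.292 - (-1)·-1.543 - (2)·-0.060) / (7) = -1.406
  γ = (-11 - (3)·0.292 - (1)·-1.406 - (1)·-0.060) / (8) = -1.301
  δ = (2 - (-3)·0.292 - (1)·-1.406 - (-4)·-1.301) / (12) = -0.077

(0.292, -1.406, -1.301, -0.077)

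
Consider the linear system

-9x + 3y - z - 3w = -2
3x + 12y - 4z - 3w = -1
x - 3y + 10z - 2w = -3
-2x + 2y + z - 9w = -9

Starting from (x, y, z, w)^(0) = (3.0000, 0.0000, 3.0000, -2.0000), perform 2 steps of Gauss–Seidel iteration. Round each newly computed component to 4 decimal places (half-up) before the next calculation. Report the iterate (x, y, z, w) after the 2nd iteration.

(0.1016, -0.1169, -0.1725, 0.9323)

Iteration 1:
  x = (-2 - (3)·0.0000 - (-1)·3.0000 - (-3)·-2.0000) / (-9) = 0.5556
  y = (-1 - (3)·0.5556 - (-4)·3.0000 - (-3)·-2.0000) / (12) = 0.2778
  z = (-3 - (1)·0.5556 - (-3)·0.2778 - (-2)·-2.0000) / (10) = -0.6722
  w = (-9 - (-2)·0.5556 - (2)·0.2778 - (1)·-0.6722) / (-9) = 0.8636
Iteration 2:
  x = (-2 - (3)·0.2778 - (-1)·-0.6722 - (-3)·0.8636) / (-9) = 0.1016
  y = (-1 - (3)·0.1016 - (-4)·-0.6722 - (-3)·0.8636) / (12) = -0.1169
  z = (-3 - (1)·0.1016 - (-3)·-0.1169 - (-2)·0.8636) / (10) = -0.1725
  w = (-9 - (-2)·0.1016 - (2)·-0.1169 - (1)·-0.1725) / (-9) = 0.9323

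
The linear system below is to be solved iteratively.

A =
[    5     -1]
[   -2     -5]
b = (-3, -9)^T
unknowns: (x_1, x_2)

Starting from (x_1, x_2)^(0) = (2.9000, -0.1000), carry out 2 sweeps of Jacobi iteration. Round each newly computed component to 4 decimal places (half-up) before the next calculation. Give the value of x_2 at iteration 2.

2.0480

Iteration 1:
  x_1 = (-3 - (-1)·-0.1000) / (5) = -0.6200
  x_2 = (-9 - (-2)·2.9000) / (-5) = 0.6400
Iteration 2:
  x_1 = (-3 - (-1)·0.6400) / (5) = -0.4720
  x_2 = (-9 - (-2)·-0.6200) / (-5) = 2.0480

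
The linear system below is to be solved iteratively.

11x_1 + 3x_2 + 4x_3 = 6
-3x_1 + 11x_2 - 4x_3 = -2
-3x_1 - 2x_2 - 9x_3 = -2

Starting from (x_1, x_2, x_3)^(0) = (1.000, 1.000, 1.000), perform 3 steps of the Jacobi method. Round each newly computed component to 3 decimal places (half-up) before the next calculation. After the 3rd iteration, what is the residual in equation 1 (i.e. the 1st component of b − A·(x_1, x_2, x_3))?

-0.899

Iteration 1:
  x_1 = (6 - (3)·1.000 - (4)·1.000) / (11) = -0.091
  x_2 = (-2 - (-3)·1.000 - (-4)·1.000) / (11) = 0.455
  x_3 = (-2 - (-3)·1.000 - (-2)·1.000) / (-9) = -0.333
Iteration 2:
  x_1 = (6 - (3)·0.455 - (4)·-0.333) / (11) = 0.542
  x_2 = (-2 - (-3)·-0.091 - (-4)·-0.333) / (11) = -0.328
  x_3 = (-2 - (-3)·-0.091 - (-2)·0.455) / (-9) = 0.151
Iteration 3:
  x_1 = (6 - (3)·-0.328 - (4)·0.151) / (11) = 0.580
  x_2 = (-2 - (-3)·0.542 - (-4)·0.151) / (11) = 0.021
  x_3 = (-2 - (-3)·0.542 - (-2)·-0.328) / (-9) = 0.114
Residual b − A·x = (-0.899, -0.035, 0.808)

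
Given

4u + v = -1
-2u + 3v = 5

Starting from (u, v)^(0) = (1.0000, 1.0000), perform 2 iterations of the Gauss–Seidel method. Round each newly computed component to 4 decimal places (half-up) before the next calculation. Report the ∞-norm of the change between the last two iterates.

Iteration 1:
  u = (-1 - (1)·1.0000) / (4) = -0.5000
  v = (5 - (-2)·-0.5000) / (3) = 1.3333
Iteration 2:
  u = (-1 - (1)·1.3333) / (4) = -0.5833
  v = (5 - (-2)·-0.5833) / (3) = 1.2778
Change: (-0.0833, -0.0555) → max |·| = 0.0833

0.0833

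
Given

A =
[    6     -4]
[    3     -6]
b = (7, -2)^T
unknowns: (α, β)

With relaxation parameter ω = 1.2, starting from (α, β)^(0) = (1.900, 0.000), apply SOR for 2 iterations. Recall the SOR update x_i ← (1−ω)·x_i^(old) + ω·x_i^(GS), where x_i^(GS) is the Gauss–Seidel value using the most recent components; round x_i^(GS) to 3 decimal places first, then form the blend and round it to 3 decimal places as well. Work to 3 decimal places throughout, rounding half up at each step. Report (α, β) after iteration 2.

(2.005, 1.401)

Iteration 1:
  α: GS value = (7 - (-4)·0.000) / (6) = 1.167;  α ← (1−ω)·1.900 + ω·1.167 = 1.020
  β: GS value = (-2 - (3)·1.020) / (-6) = 0.843;  β ← (1−ω)·0.000 + ω·0.843 = 1.012
Iteration 2:
  α: GS value = (7 - (-4)·1.012) / (6) = 1.841;  α ← (1−ω)·1.020 + ω·1.841 = 2.005
  β: GS value = (-2 - (3)·2.005) / (-6) = 1.336;  β ← (1−ω)·1.012 + ω·1.336 = 1.401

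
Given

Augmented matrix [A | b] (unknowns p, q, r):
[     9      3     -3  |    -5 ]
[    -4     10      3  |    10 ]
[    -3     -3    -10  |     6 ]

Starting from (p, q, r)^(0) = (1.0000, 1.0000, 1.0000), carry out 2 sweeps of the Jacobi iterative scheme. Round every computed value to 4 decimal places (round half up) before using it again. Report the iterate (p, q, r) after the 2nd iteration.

Iteration 1:
  p = (-5 - (3)·1.0000 - (-3)·1.0000) / (9) = -0.5556
  q = (10 - (-4)·1.0000 - (3)·1.0000) / (10) = 1.1000
  r = (6 - (-3)·1.0000 - (-3)·1.0000) / (-10) = -1.2000
Iteration 2:
  p = (-5 - (3)·1.1000 - (-3)·-1.2000) / (9) = -1.3222
  q = (10 - (-4)·-0.5556 - (3)·-1.2000) / (10) = 1.1378
  r = (6 - (-3)·-0.5556 - (-3)·1.1000) / (-10) = -0.7633

(-1.3222, 1.1378, -0.7633)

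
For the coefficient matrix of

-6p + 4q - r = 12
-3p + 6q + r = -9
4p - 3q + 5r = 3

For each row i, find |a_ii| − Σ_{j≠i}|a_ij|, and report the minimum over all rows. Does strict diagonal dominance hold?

-2

row 1: |-6| − (4+1) = 1
row 2: |6| − (3+1) = 2
row 3: |5| − (4+3) = -2
minimum over rows = -2 → not strictly diagonally dominant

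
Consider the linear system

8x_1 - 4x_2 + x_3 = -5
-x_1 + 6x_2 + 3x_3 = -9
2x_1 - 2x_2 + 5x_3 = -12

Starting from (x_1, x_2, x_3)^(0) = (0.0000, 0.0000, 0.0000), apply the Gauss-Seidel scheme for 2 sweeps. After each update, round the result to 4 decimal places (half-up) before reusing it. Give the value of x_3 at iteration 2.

-2.0823

Iteration 1:
  x_1 = (-5 - (-4)·0.0000 - (1)·0.0000) / (8) = -0.6250
  x_2 = (-9 - (-1)·-0.6250 - (3)·0.0000) / (6) = -1.6042
  x_3 = (-12 - (2)·-0.6250 - (-2)·-1.6042) / (5) = -2.7917
Iteration 2:
  x_1 = (-5 - (-4)·-1.6042 - (1)·-2.7917) / (8) = -1.0781
  x_2 = (-9 - (-1)·-1.0781 - (3)·-2.7917) / (6) = -0.2838
  x_3 = (-12 - (2)·-1.0781 - (-2)·-0.2838) / (5) = -2.0823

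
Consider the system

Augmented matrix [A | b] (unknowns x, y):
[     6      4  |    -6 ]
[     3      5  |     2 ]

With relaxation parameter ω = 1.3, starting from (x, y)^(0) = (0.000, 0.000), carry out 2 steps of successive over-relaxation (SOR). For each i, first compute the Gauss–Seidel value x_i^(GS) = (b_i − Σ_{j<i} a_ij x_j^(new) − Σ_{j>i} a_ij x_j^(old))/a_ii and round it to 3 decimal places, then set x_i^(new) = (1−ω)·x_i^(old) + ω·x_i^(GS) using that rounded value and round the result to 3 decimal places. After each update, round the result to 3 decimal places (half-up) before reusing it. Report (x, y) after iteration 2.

(-2.240, 1.807)

Iteration 1:
  x: GS value = (-6 - (4)·0.000) / (6) = -1.000;  x ← (1−ω)·0.000 + ω·-1.000 = -1.300
  y: GS value = (2 - (3)·-1.300) / (5) = 1.180;  y ← (1−ω)·0.000 + ω·1.180 = 1.534
Iteration 2:
  x: GS value = (-6 - (4)·1.534) / (6) = -2.023;  x ← (1−ω)·-1.300 + ω·-2.023 = -2.240
  y: GS value = (2 - (3)·-2.240) / (5) = 1.744;  y ← (1−ω)·1.534 + ω·1.744 = 1.807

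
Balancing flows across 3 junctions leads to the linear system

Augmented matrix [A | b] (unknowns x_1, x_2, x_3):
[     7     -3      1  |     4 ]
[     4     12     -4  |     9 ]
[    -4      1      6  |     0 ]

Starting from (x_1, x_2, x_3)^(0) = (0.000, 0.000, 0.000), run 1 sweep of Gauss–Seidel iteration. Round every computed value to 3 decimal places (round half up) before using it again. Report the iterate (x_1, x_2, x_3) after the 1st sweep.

Iteration 1:
  x_1 = (4 - (-3)·0.000 - (1)·0.000) / (7) = 0.571
  x_2 = (9 - (4)·0.571 - (-4)·0.000) / (12) = 0.560
  x_3 = (0 - (-4)·0.571 - (1)·0.560) / (6) = 0.287

(0.571, 0.560, 0.287)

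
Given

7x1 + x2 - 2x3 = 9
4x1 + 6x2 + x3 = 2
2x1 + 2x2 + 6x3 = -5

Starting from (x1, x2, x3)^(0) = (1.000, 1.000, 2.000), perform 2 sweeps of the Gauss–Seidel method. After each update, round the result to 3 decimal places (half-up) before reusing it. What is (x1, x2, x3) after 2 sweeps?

Iteration 1:
  x1 = (9 - (1)·1.000 - (-2)·2.000) / (7) = 1.714
  x2 = (2 - (4)·1.714 - (1)·2.000) / (6) = -1.143
  x3 = (-5 - (2)·1.714 - (2)·-1.143) / (6) = -1.024
Iteration 2:
  x1 = (9 - (1)·-1.143 - (-2)·-1.024) / (7) = 1.156
  x2 = (2 - (4)·1.156 - (1)·-1.024) / (6) = -0.267
  x3 = (-5 - (2)·1.156 - (2)·-0.267) / (6) = -1.130

(1.156, -0.267, -1.130)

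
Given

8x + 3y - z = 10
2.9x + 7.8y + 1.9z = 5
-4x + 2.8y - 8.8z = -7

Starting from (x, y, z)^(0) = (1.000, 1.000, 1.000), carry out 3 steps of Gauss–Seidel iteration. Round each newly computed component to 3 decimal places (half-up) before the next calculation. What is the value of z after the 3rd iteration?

Iteration 1:
  x = (10 - (3)·1.000 - (-1)·1.000) / (8) = 1.000
  y = (5 - (2.9)·1.000 - (1.9)·1.000) / (7.8) = 0.026
  z = (-7 - (-4)·1.000 - (2.8)·0.026) / (-8.8) = 0.349
Iteration 2:
  x = (10 - (3)·0.026 - (-1)·0.349) / (8) = 1.284
  y = (5 - (2.9)·1.284 - (1.9)·0.349) / (7.8) = 0.079
  z = (-7 - (-4)·1.284 - (2.8)·0.079) / (-8.8) = 0.237
Iteration 3:
  x = (10 - (3)·0.079 - (-1)·0.237) / (8) = 1.250
  y = (5 - (2.9)·1.250 - (1.9)·0.237) / (7.8) = 0.119
  z = (-7 - (-4)·1.250 - (2.8)·0.119) / (-8.8) = 0.265

0.265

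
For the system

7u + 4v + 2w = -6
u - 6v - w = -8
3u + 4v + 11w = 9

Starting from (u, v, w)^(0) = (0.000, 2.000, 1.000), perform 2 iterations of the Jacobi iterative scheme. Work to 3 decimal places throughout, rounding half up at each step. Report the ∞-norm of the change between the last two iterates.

0.926

Iteration 1:
  u = (-6 - (4)·2.000 - (2)·1.000) / (7) = -2.286
  v = (-8 - (1)·0.000 - (-1)·1.000) / (-6) = 1.167
  w = (9 - (3)·0.000 - (4)·2.000) / (11) = 0.091
Iteration 2:
  u = (-6 - (4)·1.167 - (2)·0.091) / (7) = -1.550
  v = (-8 - (1)·-2.286 - (-1)·0.091) / (-6) = 0.937
  w = (9 - (3)·-2.286 - (4)·1.167) / (11) = 1.017
Change: (0.736, -0.230, 0.926) → max |·| = 0.926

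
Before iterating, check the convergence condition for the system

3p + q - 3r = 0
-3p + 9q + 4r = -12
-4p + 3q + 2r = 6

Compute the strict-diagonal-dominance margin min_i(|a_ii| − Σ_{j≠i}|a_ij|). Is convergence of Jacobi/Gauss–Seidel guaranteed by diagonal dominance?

row 1: |3| − (1+3) = -1
row 2: |9| − (3+4) = 2
row 3: |2| − (4+3) = -5
minimum over rows = -5 → not strictly diagonally dominant

-5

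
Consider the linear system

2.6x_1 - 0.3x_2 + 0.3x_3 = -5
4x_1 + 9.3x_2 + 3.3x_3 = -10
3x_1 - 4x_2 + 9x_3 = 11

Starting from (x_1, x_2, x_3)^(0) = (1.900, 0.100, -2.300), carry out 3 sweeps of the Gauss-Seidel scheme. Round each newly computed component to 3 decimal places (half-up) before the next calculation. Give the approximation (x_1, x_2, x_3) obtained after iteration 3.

Iteration 1:
  x_1 = (-5 - (-0.3)·0.100 - (0.3)·-2.300) / (2.6) = -1.646
  x_2 = (-10 - (4)·-1.646 - (3.3)·-2.300) / (9.3) = 0.449
  x_3 = (11 - (3)·-1.646 - (-4)·0.449) / (9) = 1.970
Iteration 2:
  x_1 = (-5 - (-0.3)·0.449 - (0.3)·1.970) / (2.6) = -2.099
  x_2 = (-10 - (4)·-2.099 - (3.3)·1.970) / (9.3) = -0.872
  x_3 = (11 - (3)·-2.099 - (-4)·-0.872) / (9) = 1.534
Iteration 3:
  x_1 = (-5 - (-0.3)·-0.872 - (0.3)·1.534) / (2.6) = -2.201
  x_2 = (-10 - (4)·-2.201 - (3.3)·1.534) / (9.3) = -0.673
  x_3 = (11 - (3)·-2.201 - (-4)·-0.673) / (9) = 1.657

(-2.201, -0.673, 1.657)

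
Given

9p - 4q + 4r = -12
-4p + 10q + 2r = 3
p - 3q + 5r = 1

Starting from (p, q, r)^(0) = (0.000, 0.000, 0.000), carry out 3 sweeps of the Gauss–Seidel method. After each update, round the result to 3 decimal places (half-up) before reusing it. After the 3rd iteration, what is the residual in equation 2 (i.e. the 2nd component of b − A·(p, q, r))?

-0.008

Iteration 1:
  p = (-12 - (-4)·0.000 - (4)·0.000) / (9) = -1.333
  q = (3 - (-4)·-1.333 - (2)·0.000) / (10) = -0.233
  r = (1 - (1)·-1.333 - (-3)·-0.233) / (5) = 0.327
Iteration 2:
  p = (-12 - (-4)·-0.233 - (4)·0.327) / (9) = -1.582
  q = (3 - (-4)·-1.582 - (2)·0.327) / (10) = -0.398
  r = (1 - (1)·-1.582 - (-3)·-0.398) / (5) = 0.278
Iteration 3:
  p = (-12 - (-4)·-0.398 - (4)·0.278) / (9) = -1.634
  q = (3 - (-4)·-1.634 - (2)·0.278) / (10) = -0.409
  r = (1 - (1)·-1.634 - (-3)·-0.409) / (5) = 0.281
Residual b − A·x = (-0.054, -0.008, 0.002)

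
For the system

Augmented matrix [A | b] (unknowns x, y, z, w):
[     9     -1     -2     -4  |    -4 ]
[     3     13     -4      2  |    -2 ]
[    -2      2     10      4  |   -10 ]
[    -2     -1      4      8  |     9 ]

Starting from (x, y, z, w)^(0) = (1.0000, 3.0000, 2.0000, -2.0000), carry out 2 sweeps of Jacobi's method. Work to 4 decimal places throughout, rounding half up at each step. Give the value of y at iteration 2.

-0.3256

Iteration 1:
  x = (-4 - (-1)·3.0000 - (-2)·2.0000 - (-4)·-2.0000) / (9) = -0.5556
  y = (-2 - (3)·1.0000 - (-4)·2.0000 - (2)·-2.0000) / (13) = 0.5385
  z = (-10 - (-2)·1.0000 - (2)·3.0000 - (4)·-2.0000) / (10) = -0.6000
  w = (9 - (-2)·1.0000 - (-1)·3.0000 - (4)·2.0000) / (8) = 0.7500
Iteration 2:
  x = (-4 - (-1)·0.5385 - (-2)·-0.6000 - (-4)·0.7500) / (9) = -0.1846
  y = (-2 - (3)·-0.5556 - (-4)·-0.6000 - (2)·0.7500) / (13) = -0.3256
  z = (-10 - (-2)·-0.5556 - (2)·0.5385 - (4)·0.7500) / (10) = -1.5188
  w = (9 - (-2)·-0.5556 - (-1)·0.5385 - (4)·-0.6000) / (8) = 1.3534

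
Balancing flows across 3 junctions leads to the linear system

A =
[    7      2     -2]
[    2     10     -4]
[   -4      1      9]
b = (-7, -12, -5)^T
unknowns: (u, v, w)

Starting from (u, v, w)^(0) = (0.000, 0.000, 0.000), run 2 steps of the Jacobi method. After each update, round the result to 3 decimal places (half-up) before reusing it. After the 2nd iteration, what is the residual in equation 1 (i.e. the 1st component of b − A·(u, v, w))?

Iteration 1:
  u = (-7 - (2)·0.000 - (-2)·0.000) / (7) = -1.000
  v = (-12 - (2)·0.000 - (-4)·0.000) / (10) = -1.200
  w = (-5 - (-4)·0.000 - (1)·0.000) / (9) = -0.556
Iteration 2:
  u = (-7 - (2)·-1.200 - (-2)·-0.556) / (7) = -0.816
  v = (-12 - (2)·-1.000 - (-4)·-0.556) / (10) = -1.222
  w = (-5 - (-4)·-1.000 - (1)·-1.200) / (9) = -0.867
Residual b − A·x = (-0.578, -1.616, 0.761)

-0.578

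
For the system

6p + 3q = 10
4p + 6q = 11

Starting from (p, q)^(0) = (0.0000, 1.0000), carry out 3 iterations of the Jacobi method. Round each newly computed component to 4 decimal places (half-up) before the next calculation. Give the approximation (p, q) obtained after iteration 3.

(1.1389, 1.3333)

Iteration 1:
  p = (10 - (3)·1.0000) / (6) = 1.1667
  q = (11 - (4)·0.0000) / (6) = 1.8333
Iteration 2:
  p = (10 - (3)·1.8333) / (6) = 0.7500
  q = (11 - (4)·1.1667) / (6) = 1.0555
Iteration 3:
  p = (10 - (3)·1.0555) / (6) = 1.1389
  q = (11 - (4)·0.7500) / (6) = 1.3333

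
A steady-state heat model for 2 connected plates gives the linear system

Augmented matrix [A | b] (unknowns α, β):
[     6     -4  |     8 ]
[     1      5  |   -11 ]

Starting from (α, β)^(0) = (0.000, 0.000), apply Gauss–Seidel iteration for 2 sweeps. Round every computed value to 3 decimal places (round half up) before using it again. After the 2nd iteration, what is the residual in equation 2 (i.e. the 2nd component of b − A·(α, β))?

0.001

Iteration 1:
  α = (8 - (-4)·0.000) / (6) = 1.333
  β = (-11 - (1)·1.333) / (5) = -2.467
Iteration 2:
  α = (8 - (-4)·-2.467) / (6) = -0.311
  β = (-11 - (1)·-0.311) / (5) = -2.138
Residual b − A·x = (1.314, 0.001)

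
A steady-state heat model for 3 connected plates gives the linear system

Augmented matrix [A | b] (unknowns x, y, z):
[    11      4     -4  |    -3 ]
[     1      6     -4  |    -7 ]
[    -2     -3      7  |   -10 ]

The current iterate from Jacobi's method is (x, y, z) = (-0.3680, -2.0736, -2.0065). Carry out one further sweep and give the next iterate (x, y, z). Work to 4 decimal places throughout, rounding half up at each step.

(-0.2483, -2.4430, -2.4224)

One sweep:
  x = (-3 - (4)·-2.0736 - (-4)·-2.0065) / (11) = -0.2483
  y = (-7 - (1)·-0.3680 - (-4)·-2.0065) / (6) = -2.4430
  z = (-10 - (-2)·-0.3680 - (-3)·-2.0736) / (7) = -2.4224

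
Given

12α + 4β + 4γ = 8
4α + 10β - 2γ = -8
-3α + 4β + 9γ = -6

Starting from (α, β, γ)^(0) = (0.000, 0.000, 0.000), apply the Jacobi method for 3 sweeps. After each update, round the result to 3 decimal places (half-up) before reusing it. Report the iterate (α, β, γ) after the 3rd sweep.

Iteration 1:
  α = (8 - (4)·0.000 - (4)·0.000) / (12) = 0.667
  β = (-8 - (4)·0.000 - (-2)·0.000) / (10) = -0.800
  γ = (-6 - (-3)·0.000 - (4)·0.000) / (9) = -0.667
Iteration 2:
  α = (8 - (4)·-0.800 - (4)·-0.667) / (12) = 1.156
  β = (-8 - (4)·0.667 - (-2)·-0.667) / (10) = -1.200
  γ = (-6 - (-3)·0.667 - (4)·-0.800) / (9) = -0.089
Iteration 3:
  α = (8 - (4)·-1.200 - (4)·-0.089) / (12) = 1.096
  β = (-8 - (4)·1.156 - (-2)·-0.089) / (10) = -1.280
  γ = (-6 - (-3)·1.156 - (4)·-1.200) / (9) = 0.252

(1.096, -1.280, 0.252)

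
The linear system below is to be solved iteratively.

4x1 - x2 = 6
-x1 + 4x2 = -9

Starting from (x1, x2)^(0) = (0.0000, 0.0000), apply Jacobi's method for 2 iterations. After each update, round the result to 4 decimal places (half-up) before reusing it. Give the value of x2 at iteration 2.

Iteration 1:
  x1 = (6 - (-1)·0.0000) / (4) = 1.5000
  x2 = (-9 - (-1)·0.0000) / (4) = -2.2500
Iteration 2:
  x1 = (6 - (-1)·-2.2500) / (4) = 0.9375
  x2 = (-9 - (-1)·1.5000) / (4) = -1.8750

-1.8750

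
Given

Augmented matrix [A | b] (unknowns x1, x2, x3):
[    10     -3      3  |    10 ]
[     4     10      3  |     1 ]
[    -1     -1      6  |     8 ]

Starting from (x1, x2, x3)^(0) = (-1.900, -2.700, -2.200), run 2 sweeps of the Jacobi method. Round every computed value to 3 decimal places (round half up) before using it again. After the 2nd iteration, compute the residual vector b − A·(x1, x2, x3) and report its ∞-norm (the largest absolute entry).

9.274

Iteration 1:
  x1 = (10 - (-3)·-2.700 - (3)·-2.200) / (10) = 0.850
  x2 = (1 - (4)·-1.900 - (3)·-2.200) / (10) = 1.520
  x3 = (8 - (-1)·-1.900 - (-1)·-2.700) / (6) = 0.567
Iteration 2:
  x1 = (10 - (-3)·1.520 - (3)·0.567) / (10) = 1.286
  x2 = (1 - (4)·0.850 - (3)·0.567) / (10) = -0.410
  x3 = (8 - (-1)·0.850 - (-1)·1.520) / (6) = 1.728
Residual b − A·x = (-9.274, -5.228, -1.492); ∞-norm = 9.274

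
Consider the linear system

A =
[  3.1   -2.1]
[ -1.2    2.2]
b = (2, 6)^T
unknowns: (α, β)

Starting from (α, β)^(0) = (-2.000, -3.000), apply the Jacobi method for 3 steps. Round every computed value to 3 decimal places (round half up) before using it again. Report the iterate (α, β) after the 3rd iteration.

Iteration 1:
  α = (2 - (-2.1)·-3.000) / (3.1) = -1.387
  β = (6 - (-1.2)·-2.000) / (2.2) = 1.636
Iteration 2:
  α = (2 - (-2.1)·1.636) / (3.1) = 1.753
  β = (6 - (-1.2)·-1.387) / (2.2) = 1.971
Iteration 3:
  α = (2 - (-2.1)·1.971) / (3.1) = 1.980
  β = (6 - (-1.2)·1.753) / (2.2) = 3.683

(1.980, 3.683)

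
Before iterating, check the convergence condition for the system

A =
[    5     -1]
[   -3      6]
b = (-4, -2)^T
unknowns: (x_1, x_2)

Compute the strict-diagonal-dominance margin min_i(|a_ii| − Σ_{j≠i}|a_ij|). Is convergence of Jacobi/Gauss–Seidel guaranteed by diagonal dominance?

3

row 1: |5| − (1) = 4
row 2: |6| − (3) = 3
minimum over rows = 3 → strictly diagonally dominant (convergence guaranteed)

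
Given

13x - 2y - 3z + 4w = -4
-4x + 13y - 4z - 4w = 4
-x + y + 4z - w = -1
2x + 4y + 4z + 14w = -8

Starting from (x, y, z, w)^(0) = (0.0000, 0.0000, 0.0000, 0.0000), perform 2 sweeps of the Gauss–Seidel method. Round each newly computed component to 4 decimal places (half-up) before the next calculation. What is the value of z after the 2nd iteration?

Iteration 1:
  x = (-4 - (-2)·0.0000 - (-3)·0.0000 - (4)·0.0000) / (13) = -0.3077
  y = (4 - (-4)·-0.3077 - (-4)·0.0000 - (-4)·0.0000) / (13) = 0.2130
  z = (-1 - (-1)·-0.3077 - (1)·0.2130 - (-1)·0.0000) / (4) = -0.3802
  w = (-8 - (2)·-0.3077 - (4)·0.2130 - (4)·-0.3802) / (14) = -0.4797
Iteration 2:
  x = (-4 - (-2)·0.2130 - (-3)·-0.3802 - (4)·-0.4797) / (13) = -0.2151
  y = (4 - (-4)·-0.2151 - (-4)·-0.3802 - (-4)·-0.4797) / (13) = -0.0231
  z = (-1 - (-1)·-0.2151 - (1)·-0.0231 - (-1)·-0.4797) / (4) = -0.4179
  w = (-8 - (2)·-0.2151 - (4)·-0.0231 - (4)·-0.4179) / (14) = -0.4147

-0.4179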